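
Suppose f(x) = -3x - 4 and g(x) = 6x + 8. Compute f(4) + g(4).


f(4) = -16
g(4) = 32
Sum = 16

16


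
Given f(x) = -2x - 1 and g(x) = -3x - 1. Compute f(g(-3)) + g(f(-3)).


f(g(-3)) = -17
g(f(-3)) = -16
Sum = -33

-33


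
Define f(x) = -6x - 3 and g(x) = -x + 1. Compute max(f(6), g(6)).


f(6) = -39
g(6) = -5
max = -5

-5


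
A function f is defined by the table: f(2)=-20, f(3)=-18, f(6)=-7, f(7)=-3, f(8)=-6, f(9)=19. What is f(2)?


Reading from the table at x = 2

-20


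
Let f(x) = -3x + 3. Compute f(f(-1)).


f(-1) = 6
f(6) = -15

-15


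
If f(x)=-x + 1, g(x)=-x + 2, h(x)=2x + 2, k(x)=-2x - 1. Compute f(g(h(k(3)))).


k(3) = -7
h(-7) = -12
g(-12) = 14
f(14) = -13

-13


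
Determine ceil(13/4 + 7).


13/4 = 3.25
3.25 + 7 = 10.25
ceil(10.25) = 11

11


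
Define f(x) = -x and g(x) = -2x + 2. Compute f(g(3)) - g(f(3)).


f(g(3)) = 4
g(f(3)) = 8
Difference = -4

-4


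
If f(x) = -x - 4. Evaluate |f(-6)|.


f(-6) = 2
|2| = 2

2


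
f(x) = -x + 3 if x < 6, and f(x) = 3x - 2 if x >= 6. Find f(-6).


-6 satisfies x < 6
f(-6) = 9

9


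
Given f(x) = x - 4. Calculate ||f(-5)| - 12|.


f(-5) = -9
|-9| = 9
|9 - 12| = 3

3


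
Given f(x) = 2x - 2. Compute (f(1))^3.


0


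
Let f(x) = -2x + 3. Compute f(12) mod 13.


5


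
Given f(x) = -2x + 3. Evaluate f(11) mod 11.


f(11) = -19
-19 mod 11 = 3

3


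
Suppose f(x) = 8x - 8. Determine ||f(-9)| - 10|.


f(-9) = -80
|-80| = 80
|80 - 10| = 70

70


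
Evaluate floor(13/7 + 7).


8


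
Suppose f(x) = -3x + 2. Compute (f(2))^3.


f(2) = -4
(-4)^3 = -64

-64


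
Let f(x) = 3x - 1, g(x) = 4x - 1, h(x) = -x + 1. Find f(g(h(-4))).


h(-4) = 5
g(5) = 19
f(19) = 56

56


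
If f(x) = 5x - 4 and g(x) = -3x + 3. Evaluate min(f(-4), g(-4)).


f(-4) = -24
g(-4) = 15
min = -24

-24


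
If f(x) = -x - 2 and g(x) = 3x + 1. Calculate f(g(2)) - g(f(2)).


f(g(2)) = -9
g(f(2)) = -11
Difference = 2

2


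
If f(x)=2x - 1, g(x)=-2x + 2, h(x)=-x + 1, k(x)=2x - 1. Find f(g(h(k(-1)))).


k(-1) = -3
h(-3) = 4
g(4) = -6
f(-6) = -13

-13


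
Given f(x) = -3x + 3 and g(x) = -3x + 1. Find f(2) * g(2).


f(2) = -3
g(2) = -5
Product = 15

15


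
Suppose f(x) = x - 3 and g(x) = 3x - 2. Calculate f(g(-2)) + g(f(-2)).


-28


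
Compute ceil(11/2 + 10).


11/2 = 5.5
5.5 + 10 = 15.5
ceil(15.5) = 16

16


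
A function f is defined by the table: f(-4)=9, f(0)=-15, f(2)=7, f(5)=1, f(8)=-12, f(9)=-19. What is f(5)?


Reading from the table at x = 5

1


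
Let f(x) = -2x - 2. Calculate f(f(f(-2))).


10


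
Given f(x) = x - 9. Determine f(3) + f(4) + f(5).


f(3) = -6
f(4) = -5
f(5) = -4
Sum = -15

-15


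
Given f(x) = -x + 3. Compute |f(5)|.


f(5) = -2
|-2| = 2

2


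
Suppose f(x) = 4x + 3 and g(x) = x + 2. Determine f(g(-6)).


-13


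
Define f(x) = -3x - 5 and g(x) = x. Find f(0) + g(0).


f(0) = -5
g(0) = 0
Sum = -5

-5


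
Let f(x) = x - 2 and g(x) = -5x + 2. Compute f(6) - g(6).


f(6) = 4
g(6) = -28
Difference = 32

32


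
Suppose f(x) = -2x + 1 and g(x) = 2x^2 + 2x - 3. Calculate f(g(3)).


g(3) = 21
f(21) = -41

-41


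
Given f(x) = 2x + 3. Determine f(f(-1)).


5


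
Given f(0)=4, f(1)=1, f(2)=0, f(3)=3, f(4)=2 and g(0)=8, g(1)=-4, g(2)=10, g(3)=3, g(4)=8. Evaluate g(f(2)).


f(2) = 0
g(0) = 8

8


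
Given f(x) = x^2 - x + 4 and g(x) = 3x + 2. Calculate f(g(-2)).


g(-2) = -4
f(-4) = 1*(-4)^2 - 1*(-4) + 4 = 24

24


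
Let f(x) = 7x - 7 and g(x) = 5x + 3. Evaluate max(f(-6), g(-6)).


f(-6) = -49
g(-6) = -27
max = -27

-27


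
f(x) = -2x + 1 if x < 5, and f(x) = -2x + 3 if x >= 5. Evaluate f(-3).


-3 satisfies x < 5
f(-3) = 7

7


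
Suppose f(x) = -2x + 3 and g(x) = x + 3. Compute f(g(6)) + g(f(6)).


f(g(6)) = -15
g(f(6)) = -6
Sum = -21

-21


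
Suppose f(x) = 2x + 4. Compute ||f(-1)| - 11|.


f(-1) = 2
|2| = 2
|2 - 11| = 9

9


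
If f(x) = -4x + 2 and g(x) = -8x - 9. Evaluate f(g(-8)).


g(-8) = 55
f(55) = -218

-218


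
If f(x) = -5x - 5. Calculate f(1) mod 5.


0


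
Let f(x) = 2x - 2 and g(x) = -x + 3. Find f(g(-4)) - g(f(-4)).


f(g(-4)) = 12
g(f(-4)) = 13
Difference = -1

-1


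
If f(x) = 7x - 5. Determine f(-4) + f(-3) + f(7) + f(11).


f(-4) = -33
f(-3) = -26
f(7) = 44
f(11) = 72
Sum = 57

57


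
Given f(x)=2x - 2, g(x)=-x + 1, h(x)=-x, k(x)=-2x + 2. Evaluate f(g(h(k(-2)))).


k(-2) = 6
h(6) = -6
g(-6) = 7
f(7) = 12

12


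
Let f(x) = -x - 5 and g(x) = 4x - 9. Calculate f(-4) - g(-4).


24


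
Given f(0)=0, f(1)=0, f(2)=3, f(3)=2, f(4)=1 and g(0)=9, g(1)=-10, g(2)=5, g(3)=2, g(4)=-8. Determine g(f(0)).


f(0) = 0
g(0) = 9

9


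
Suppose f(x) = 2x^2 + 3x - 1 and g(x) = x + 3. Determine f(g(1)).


g(1) = 4
f(4) = 2*(4)^2 + 3*(4) - 1 = 43

43


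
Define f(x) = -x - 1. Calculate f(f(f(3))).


f(3) = -4
f(-4) = 3
f(3) = -4

-4


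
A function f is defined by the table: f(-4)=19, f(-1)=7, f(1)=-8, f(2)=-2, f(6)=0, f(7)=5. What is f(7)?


Reading from the table at x = 7

5


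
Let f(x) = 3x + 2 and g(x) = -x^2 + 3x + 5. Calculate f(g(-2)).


g(-2) = -5
f(-5) = -13

-13


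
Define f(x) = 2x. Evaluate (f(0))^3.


f(0) = 0
(0)^3 = 0

0


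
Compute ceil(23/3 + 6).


23/3 = 7.6667
7.6667 + 6 = 13.6667
ceil(13.6667) = 14

14


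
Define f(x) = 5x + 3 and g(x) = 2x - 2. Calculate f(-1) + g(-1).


f(-1) = -2
g(-1) = -4
Sum = -6

-6


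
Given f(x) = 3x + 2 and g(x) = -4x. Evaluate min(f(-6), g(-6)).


f(-6) = -16
g(-6) = 24
min = -16

-16


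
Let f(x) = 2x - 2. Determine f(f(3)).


f(3) = 4
f(4) = 6

6


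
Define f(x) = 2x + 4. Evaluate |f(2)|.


f(2) = 8
|8| = 8

8


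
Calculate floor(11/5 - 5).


11/5 = 2.2
2.2 - 5 = -2.8
floor(-2.8) = -3

-3


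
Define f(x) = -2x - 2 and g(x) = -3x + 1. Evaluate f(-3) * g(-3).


f(-3) = 4
g(-3) = 10
Product = 40

40


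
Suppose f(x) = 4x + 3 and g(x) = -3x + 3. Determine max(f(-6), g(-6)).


f(-6) = -21
g(-6) = 21
max = 21

21


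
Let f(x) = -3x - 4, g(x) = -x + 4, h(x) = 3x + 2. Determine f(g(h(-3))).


h(-3) = -7
g(-7) = 11
f(11) = -37

-37


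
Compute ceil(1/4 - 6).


1/4 = 0.25
0.25 - 6 = -5.75
ceil(-5.75) = -5

-5


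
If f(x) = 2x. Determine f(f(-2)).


f(-2) = -4
f(-4) = -8

-8


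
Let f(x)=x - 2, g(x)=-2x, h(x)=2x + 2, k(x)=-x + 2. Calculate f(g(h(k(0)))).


k(0) = 2
h(2) = 6
g(6) = -12
f(-12) = -14

-14


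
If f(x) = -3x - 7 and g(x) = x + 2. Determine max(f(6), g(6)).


8


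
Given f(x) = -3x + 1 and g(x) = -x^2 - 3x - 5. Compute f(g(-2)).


g(-2) = -3
f(-3) = 10

10


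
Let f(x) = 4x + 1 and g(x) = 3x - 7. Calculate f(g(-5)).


-87


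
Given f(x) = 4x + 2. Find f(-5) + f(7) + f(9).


50


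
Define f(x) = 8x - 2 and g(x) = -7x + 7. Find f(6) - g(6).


f(6) = 46
g(6) = -35
Difference = 81

81


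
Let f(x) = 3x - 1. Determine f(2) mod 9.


f(2) = 5
5 mod 9 = 5

5


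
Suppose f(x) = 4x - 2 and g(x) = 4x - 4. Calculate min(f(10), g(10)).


36


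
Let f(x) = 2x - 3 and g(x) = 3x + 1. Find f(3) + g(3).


f(3) = 3
g(3) = 10
Sum = 13

13


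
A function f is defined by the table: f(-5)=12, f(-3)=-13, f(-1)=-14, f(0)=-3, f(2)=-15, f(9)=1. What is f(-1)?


Reading from the table at x = -1

-14


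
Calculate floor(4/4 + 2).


4/4 = 1
1 + 2 = 3
floor(3) = 3

3


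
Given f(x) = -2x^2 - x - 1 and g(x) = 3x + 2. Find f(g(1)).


g(1) = 5
f(5) = (-2)*(5)^2 - 1*(5) - 1 = -56

-56


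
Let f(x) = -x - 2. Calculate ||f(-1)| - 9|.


8


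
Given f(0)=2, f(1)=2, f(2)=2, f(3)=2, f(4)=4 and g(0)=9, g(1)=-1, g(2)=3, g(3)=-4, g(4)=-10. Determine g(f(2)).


f(2) = 2
g(2) = 3

3


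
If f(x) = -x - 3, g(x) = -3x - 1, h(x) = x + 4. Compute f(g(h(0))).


h(0) = 4
g(4) = -13
f(-13) = 10

10


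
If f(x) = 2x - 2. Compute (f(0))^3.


-8


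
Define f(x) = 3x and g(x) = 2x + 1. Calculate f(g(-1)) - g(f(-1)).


f(g(-1)) = -3
g(f(-1)) = -5
Difference = 2

2


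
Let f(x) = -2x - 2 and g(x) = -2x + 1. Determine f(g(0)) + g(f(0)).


1


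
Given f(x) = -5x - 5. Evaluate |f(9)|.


f(9) = -50
|-50| = 50

50


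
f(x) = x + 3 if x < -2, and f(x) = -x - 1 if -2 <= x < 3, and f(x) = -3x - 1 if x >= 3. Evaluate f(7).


7 satisfies x >= 3
f(7) = -22

-22


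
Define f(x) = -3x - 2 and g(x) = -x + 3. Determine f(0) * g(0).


f(0) = -2
g(0) = 3
Product = -6

-6


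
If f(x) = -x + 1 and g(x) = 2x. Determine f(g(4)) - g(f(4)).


f(g(4)) = -7
g(f(4)) = -6
Difference = -1

-1


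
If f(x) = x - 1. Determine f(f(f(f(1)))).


f(1) = 0
f(0) = -1
f(-1) = -2
f(-2) = -3

-3


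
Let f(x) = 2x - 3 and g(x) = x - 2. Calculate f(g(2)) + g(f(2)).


f(g(2)) = -3
g(f(2)) = -1
Sum = -4

-4


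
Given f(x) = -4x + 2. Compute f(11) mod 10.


f(11) = -42
-42 mod 10 = 8

8


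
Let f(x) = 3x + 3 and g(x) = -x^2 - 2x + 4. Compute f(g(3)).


g(3) = -11
f(-11) = -30

-30


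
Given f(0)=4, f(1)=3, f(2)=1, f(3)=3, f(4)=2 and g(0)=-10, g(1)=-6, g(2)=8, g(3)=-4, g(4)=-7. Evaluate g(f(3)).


f(3) = 3
g(3) = -4

-4


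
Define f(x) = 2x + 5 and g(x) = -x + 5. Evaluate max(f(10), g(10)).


25


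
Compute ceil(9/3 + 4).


9/3 = 3
3 + 4 = 7
ceil(7) = 7

7


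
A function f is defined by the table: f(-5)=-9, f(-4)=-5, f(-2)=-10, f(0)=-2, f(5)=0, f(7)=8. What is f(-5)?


Reading from the table at x = -5

-9


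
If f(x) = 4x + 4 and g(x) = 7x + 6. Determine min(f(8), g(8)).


f(8) = 36
g(8) = 62
min = 36

36


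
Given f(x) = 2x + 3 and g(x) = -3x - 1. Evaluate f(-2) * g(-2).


f(-2) = -1
g(-2) = 5
Product = -5

-5


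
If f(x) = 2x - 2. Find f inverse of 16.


Solve 2x - 2 = 16
x = (16 + 2) / 2 = 9

9


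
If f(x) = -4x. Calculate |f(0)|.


f(0) = 0
|0| = 0

0


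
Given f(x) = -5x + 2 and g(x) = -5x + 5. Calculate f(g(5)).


g(5) = -20
f(-20) = 102

102


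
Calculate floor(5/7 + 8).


5/7 = 0.7143
0.7143 + 8 = 8.7143
floor(8.7143) = 8

8


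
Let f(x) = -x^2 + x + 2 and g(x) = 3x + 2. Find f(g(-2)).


g(-2) = -4
f(-4) = (-1)*(-4)^2 + 1*(-4) + 2 = -18

-18


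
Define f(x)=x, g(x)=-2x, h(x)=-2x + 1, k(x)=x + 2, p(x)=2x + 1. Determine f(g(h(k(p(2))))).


26


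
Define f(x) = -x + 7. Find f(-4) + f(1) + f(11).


f(-4) = 11
f(1) = 6
f(11) = -4
Sum = 13

13


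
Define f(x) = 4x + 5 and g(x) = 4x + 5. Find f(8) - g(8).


0


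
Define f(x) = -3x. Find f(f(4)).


f(4) = -12
f(-12) = 36

36


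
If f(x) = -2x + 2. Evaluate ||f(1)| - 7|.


f(1) = 0
|0| = 0
|0 - 7| = 7

7


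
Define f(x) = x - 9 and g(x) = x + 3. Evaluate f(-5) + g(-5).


f(-5) = -14
g(-5) = -2
Sum = -16

-16


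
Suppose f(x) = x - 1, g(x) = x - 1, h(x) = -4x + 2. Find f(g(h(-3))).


h(-3) = 14
g(14) = 13
f(13) = 12

12


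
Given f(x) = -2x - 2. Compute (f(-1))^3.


f(-1) = 0
(0)^3 = 0

0


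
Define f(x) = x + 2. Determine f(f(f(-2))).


f(-2) = 0
f(0) = 2
f(2) = 4

4


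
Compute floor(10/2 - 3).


10/2 = 5
5 - 3 = 2
floor(2) = 2

2


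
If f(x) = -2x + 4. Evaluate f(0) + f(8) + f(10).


-24


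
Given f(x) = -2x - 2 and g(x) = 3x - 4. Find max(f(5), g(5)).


f(5) = -12
g(5) = 11
max = 11

11


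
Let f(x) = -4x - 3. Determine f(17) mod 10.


9


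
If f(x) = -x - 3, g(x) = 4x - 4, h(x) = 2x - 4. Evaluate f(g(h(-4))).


49


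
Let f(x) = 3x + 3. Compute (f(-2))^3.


f(-2) = -3
(-3)^3 = -27

-27


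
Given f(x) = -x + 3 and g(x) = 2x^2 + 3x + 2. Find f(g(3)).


g(3) = 29
f(29) = -26

-26


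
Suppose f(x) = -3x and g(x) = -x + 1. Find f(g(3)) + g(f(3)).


f(g(3)) = 6
g(f(3)) = 10
Sum = 16

16


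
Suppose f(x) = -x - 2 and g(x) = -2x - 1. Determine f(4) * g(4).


54


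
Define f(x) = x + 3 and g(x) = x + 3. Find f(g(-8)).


g(-8) = -5
f(-5) = -2

-2


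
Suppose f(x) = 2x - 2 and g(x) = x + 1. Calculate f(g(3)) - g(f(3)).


f(g(3)) = 6
g(f(3)) = 5
Difference = 1

1


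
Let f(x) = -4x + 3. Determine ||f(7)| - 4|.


21


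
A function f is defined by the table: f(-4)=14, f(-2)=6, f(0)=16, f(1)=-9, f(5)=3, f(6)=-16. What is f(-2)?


Reading from the table at x = -2

6


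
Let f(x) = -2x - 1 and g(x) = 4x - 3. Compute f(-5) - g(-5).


f(-5) = 9
g(-5) = -23
Difference = 32

32


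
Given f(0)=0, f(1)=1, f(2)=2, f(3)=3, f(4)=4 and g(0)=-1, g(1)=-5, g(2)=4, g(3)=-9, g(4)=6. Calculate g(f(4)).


f(4) = 4
g(4) = 6

6


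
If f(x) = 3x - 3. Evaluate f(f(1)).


f(1) = 0
f(0) = -3

-3


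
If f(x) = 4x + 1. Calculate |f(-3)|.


f(-3) = -11
|-11| = 11

11


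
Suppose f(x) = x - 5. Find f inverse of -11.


-6


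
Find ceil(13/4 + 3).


13/4 = 3.25
3.25 + 3 = 6.25
ceil(6.25) = 7

7


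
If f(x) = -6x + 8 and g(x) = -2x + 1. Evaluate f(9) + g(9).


-63


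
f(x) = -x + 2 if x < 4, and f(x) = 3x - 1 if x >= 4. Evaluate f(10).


10 satisfies x >= 4
f(10) = 29

29


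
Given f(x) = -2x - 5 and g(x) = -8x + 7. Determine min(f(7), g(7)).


f(7) = -19
g(7) = -49
min = -49

-49


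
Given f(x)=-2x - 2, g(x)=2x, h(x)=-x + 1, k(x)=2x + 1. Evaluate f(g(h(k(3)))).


k(3) = 7
h(7) = -6
g(-6) = -12
f(-12) = 22

22


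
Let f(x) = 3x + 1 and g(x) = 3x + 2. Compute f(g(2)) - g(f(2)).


f(g(2)) = 25
g(f(2)) = 23
Difference = 2

2


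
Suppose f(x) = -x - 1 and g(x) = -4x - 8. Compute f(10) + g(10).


-59


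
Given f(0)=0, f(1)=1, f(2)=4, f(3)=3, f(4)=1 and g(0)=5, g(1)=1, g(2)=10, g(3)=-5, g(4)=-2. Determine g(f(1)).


f(1) = 1
g(1) = 1

1


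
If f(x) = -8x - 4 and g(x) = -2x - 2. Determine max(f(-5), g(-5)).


f(-5) = 36
g(-5) = 8
max = 36

36


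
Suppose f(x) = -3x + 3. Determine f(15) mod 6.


f(15) = -42
-42 mod 6 = 0

0


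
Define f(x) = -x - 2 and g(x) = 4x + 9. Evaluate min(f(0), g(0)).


f(0) = -2
g(0) = 9
min = -2

-2


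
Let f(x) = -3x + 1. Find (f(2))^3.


f(2) = -5
(-5)^3 = -125

-125


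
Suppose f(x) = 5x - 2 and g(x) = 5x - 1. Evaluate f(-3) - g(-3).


f(-3) = -17
g(-3) = -16
Difference = -1

-1


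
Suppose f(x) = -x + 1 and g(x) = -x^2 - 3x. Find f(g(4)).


g(4) = -28
f(-28) = 29

29


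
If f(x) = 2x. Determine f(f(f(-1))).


-8


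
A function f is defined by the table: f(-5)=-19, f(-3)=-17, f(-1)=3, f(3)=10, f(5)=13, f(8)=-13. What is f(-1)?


Reading from the table at x = -1

3


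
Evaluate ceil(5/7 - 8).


5/7 = 0.7143
0.7143 - 8 = -7.2857
ceil(-7.2857) = -7

-7


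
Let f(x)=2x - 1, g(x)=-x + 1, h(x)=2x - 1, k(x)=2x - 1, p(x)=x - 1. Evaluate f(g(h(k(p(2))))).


-1


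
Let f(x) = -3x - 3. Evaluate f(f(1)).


15


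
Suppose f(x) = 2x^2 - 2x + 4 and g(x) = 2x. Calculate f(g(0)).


4


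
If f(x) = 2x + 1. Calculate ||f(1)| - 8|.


f(1) = 3
|3| = 3
|3 - 8| = 5

5


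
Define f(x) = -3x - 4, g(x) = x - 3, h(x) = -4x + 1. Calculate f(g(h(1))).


h(1) = -3
g(-3) = -6
f(-6) = 14

14


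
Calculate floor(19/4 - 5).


19/4 = 4.75
4.75 - 5 = -0.25
floor(-0.25) = -1

-1


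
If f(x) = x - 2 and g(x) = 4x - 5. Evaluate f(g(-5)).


g(-5) = -25
f(-25) = -27

-27


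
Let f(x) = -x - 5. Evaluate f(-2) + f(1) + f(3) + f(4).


f(-2) = -3
f(1) = -6
f(3) = -8
f(4) = -9
Sum = -26

-26


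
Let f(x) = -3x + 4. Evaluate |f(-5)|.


19


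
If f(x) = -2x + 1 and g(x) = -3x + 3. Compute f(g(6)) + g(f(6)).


f(g(6)) = 31
g(f(6)) = 36
Sum = 67

67


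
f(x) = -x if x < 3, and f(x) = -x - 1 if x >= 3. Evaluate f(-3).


-3 satisfies x < 3
f(-3) = 3

3


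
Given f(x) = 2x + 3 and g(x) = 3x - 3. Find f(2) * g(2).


21


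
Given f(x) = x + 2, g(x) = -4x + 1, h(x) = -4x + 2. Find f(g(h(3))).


43


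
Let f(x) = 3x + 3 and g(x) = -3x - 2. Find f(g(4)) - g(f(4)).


f(g(4)) = -39
g(f(4)) = -47
Difference = 8

8


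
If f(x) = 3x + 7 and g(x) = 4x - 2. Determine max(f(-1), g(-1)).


4


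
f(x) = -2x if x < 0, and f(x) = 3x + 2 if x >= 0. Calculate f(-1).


-1 satisfies x < 0
f(-1) = 2

2


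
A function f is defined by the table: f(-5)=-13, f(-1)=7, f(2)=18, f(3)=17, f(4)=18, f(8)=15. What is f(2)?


Reading from the table at x = 2

18


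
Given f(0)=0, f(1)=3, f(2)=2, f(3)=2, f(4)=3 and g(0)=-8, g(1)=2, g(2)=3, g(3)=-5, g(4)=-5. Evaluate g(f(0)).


f(0) = 0
g(0) = -8

-8


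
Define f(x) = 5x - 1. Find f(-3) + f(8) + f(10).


f(-3) = -16
f(8) = 39
f(10) = 49
Sum = 72

72


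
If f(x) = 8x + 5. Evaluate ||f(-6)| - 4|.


f(-6) = -43
|-43| = 43
|43 - 4| = 39

39


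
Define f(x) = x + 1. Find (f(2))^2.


f(2) = 3
(3)^2 = 9

9


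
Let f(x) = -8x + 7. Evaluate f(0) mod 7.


f(0) = 7
7 mod 7 = 0

0


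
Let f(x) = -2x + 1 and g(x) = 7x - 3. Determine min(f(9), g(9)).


f(9) = -17
g(9) = 60
min = -17

-17


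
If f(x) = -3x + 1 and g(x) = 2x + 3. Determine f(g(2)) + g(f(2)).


f(g(2)) = -20
g(f(2)) = -7
Sum = -27

-27


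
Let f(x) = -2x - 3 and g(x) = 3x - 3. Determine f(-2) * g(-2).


-9


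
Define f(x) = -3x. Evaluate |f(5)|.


f(5) = -15
|-15| = 15

15


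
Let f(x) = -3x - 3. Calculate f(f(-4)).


f(-4) = 9
f(9) = -30

-30


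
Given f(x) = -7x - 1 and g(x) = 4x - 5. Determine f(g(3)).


g(3) = 7
f(7) = -50

-50


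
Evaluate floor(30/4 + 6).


30/4 = 7.5
7.5 + 6 = 13.5
floor(13.5) = 13

13


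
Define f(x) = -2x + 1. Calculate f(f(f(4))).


f(4) = -7
f(-7) = 15
f(15) = -29

-29


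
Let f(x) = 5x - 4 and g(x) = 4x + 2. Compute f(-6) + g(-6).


f(-6) = -34
g(-6) = -22
Sum = -56

-56


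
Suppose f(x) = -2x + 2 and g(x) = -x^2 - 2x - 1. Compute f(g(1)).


g(1) = -4
f(-4) = 10

10


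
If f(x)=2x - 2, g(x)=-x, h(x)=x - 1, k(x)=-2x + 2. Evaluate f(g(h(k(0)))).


k(0) = 2
h(2) = 1
g(1) = -1
f(-1) = -4

-4


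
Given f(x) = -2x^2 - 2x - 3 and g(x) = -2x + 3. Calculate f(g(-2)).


g(-2) = 7
f(7) = (-2)*(7)^2 - 2*(7) - 3 = -115

-115


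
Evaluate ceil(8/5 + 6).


8/5 = 1.6
1.6 + 6 = 7.6
ceil(7.6) = 8

8


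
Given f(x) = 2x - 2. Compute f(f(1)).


f(1) = 0
f(0) = -2

-2


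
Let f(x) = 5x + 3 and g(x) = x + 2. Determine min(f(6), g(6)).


f(6) = 33
g(6) = 8
min = 8

8


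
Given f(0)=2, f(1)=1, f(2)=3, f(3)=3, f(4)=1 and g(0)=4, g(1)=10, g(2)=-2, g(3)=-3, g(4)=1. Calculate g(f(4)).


f(4) = 1
g(1) = 10

10


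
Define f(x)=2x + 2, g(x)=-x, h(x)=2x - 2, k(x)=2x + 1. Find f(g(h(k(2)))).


k(2) = 5
h(5) = 8
g(8) = -8
f(-8) = -14

-14


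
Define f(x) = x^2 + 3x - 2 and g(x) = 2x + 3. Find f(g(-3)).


g(-3) = -3
f(-3) = 1*(-3)^2 + 3*(-3) - 2 = -2

-2


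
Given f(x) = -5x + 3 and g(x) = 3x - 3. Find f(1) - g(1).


-2


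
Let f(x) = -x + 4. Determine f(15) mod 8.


f(15) = -11
-11 mod 8 = 5

5


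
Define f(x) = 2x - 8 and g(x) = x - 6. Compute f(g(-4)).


g(-4) = -10
f(-10) = -28

-28


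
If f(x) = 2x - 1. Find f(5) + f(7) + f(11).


43


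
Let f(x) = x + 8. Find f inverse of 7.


Solve x + 8 = 7
x = (7 - 8) / 1 = -1

-1


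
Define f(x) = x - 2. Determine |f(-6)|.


8


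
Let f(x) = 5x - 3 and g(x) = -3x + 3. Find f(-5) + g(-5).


-10


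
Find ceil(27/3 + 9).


27/3 = 9
9 + 9 = 18
ceil(18) = 18

18


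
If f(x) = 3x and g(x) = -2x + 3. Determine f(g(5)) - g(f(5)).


6


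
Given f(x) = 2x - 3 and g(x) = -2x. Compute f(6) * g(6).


f(6) = 9
g(6) = -12
Product = -108

-108


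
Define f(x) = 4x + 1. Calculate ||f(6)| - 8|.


f(6) = 25
|25| = 25
|25 - 8| = 17

17


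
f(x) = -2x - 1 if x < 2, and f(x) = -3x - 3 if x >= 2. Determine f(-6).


11


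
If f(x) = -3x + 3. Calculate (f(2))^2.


9


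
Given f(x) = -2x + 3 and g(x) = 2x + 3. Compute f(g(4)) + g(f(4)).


f(g(4)) = -19
g(f(4)) = -7
Sum = -26

-26


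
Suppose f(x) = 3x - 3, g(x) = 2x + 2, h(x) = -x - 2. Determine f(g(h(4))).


h(4) = -6
g(-6) = -10
f(-10) = -33

-33


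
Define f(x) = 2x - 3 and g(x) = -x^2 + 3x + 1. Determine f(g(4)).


-9


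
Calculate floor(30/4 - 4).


30/4 = 7.5
7.5 - 4 = 3.5
floor(3.5) = 3

3


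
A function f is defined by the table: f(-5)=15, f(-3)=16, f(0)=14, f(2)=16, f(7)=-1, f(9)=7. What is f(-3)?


Reading from the table at x = -3

16


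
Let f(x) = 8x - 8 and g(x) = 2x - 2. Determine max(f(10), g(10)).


f(10) = 72
g(10) = 18
max = 72

72


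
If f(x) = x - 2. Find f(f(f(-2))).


f(-2) = -4
f(-4) = -6
f(-6) = -8

-8


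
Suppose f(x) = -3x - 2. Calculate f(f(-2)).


f(-2) = 4
f(4) = -14

-14


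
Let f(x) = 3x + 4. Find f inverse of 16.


Solve 3x + 4 = 16
x = (16 - 4) / 3 = 4

4


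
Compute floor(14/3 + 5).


14/3 = 4.6667
4.6667 + 5 = 9.6667
floor(9.6667) = 9

9


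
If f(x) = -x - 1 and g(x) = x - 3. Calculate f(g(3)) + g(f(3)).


-8


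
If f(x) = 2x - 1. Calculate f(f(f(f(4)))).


f(4) = 7
f(7) = 13
f(13) = 25
f(25) = 49

49


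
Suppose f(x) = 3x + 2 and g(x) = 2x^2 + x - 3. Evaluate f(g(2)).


g(2) = 7
f(7) = 23

23


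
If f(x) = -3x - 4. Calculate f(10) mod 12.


f(10) = -34
-34 mod 12 = 2

2


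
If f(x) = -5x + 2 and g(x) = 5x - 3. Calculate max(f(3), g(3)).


f(3) = -13
g(3) = 12
max = 12

12


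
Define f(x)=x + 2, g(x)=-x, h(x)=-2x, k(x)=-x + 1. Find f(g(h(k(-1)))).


k(-1) = 2
h(2) = -4
g(-4) = 4
f(4) = 6

6


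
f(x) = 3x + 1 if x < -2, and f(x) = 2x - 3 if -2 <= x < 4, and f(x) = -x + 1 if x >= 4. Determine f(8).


8 satisfies x >= 4
f(8) = -7

-7


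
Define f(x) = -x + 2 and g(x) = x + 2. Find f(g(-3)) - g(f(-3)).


-4


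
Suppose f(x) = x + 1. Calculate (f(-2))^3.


f(-2) = -1
(-1)^3 = -1

-1


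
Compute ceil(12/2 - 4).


2


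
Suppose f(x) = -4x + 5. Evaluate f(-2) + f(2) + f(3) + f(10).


f(-2) = 13
f(2) = -3
f(3) = -7
f(10) = -35
Sum = -32

-32


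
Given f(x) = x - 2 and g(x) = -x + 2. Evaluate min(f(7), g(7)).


-5


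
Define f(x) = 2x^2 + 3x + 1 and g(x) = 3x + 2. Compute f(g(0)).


g(0) = 2
f(2) = 2*(2)^2 + 3*(2) + 1 = 15

15


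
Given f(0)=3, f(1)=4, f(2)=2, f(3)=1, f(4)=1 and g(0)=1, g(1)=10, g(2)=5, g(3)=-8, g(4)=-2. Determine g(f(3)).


f(3) = 1
g(1) = 10

10


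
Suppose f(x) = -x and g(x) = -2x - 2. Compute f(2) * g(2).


f(2) = -2
g(2) = -6
Product = 12

12


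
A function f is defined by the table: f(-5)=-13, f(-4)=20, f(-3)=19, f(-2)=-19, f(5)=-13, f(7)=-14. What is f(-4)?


Reading from the table at x = -4

20


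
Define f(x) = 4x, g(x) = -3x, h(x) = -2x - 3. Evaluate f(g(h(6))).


180


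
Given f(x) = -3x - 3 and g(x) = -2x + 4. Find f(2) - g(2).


f(2) = -9
g(2) = 0
Difference = -9

-9


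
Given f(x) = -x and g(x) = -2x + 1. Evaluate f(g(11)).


g(11) = -21
f(-21) = 21

21


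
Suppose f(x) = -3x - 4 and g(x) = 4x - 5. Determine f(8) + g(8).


f(8) = -28
g(8) = 27
Sum = -1

-1


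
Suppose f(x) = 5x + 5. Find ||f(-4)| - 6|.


f(-4) = -15
|-15| = 15
|15 - 6| = 9

9


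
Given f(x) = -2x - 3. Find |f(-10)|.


f(-10) = 17
|17| = 17

17


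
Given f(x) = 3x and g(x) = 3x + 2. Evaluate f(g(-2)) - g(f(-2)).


4


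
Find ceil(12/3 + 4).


12/3 = 4
4 + 4 = 8
ceil(8) = 8

8


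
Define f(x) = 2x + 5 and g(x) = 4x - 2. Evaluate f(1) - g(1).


f(1) = 7
g(1) = 2
Difference = 5

5


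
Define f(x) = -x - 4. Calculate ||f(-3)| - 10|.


f(-3) = -1
|-1| = 1
|1 - 10| = 9

9


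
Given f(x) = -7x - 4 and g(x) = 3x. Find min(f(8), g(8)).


f(8) = -60
g(8) = 24
min = -60

-60


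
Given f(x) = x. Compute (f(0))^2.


0


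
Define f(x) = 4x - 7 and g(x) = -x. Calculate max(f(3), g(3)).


f(3) = 5
g(3) = -3
max = 5

5


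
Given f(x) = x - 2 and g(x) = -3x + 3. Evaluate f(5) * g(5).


f(5) = 3
g(5) = -12
Product = -36

-36


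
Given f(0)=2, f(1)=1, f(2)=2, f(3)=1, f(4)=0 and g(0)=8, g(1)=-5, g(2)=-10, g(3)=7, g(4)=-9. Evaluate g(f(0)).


f(0) = 2
g(2) = -10

-10


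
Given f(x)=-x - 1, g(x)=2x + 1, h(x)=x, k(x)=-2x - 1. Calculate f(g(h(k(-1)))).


k(-1) = 1
h(1) = 1
g(1) = 3
f(3) = -4

-4


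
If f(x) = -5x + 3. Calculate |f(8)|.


f(8) = -37
|-37| = 37

37


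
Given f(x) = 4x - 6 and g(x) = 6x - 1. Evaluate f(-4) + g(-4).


f(-4) = -22
g(-4) = -25
Sum = -47

-47


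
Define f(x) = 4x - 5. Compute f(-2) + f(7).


f(-2) = -13
f(7) = 23
Sum = 10

10


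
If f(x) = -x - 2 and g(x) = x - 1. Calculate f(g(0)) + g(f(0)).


f(g(0)) = -1
g(f(0)) = -3
Sum = -4

-4


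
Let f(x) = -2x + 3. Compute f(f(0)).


f(0) = 3
f(3) = -3

-3


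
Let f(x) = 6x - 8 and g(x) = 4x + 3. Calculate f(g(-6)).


g(-6) = -21
f(-21) = -134

-134


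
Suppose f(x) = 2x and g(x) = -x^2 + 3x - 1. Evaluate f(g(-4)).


-58


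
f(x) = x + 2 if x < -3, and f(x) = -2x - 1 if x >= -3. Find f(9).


9 satisfies x >= -3
f(9) = -19

-19


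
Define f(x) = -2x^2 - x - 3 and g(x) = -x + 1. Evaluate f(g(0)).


g(0) = 1
f(1) = (-2)*(1)^2 - 1*(1) - 3 = -6

-6


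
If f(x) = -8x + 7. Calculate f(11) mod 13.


f(11) = -81
-81 mod 13 = 10

10


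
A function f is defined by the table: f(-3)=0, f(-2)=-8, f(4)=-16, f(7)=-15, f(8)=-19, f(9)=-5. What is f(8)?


Reading from the table at x = 8

-19


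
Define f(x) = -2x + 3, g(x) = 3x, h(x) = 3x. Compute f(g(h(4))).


h(4) = 12
g(12) = 36
f(36) = -69

-69


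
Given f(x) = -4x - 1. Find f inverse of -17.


4


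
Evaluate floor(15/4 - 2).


15/4 = 3.75
3.75 - 2 = 1.75
floor(1.75) = 1

1


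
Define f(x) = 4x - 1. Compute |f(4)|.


15


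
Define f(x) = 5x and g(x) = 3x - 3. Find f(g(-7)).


g(-7) = -24
f(-24) = -120

-120


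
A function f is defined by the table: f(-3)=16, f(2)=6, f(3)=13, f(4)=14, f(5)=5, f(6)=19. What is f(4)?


Reading from the table at x = 4

14


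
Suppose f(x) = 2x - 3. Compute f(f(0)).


f(0) = -3
f(-3) = -9

-9


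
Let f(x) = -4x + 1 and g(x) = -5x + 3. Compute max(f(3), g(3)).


f(3) = -11
g(3) = -12
max = -11

-11


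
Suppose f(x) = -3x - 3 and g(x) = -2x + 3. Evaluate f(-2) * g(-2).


21


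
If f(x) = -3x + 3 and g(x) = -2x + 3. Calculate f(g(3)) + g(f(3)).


f(g(3)) = 12
g(f(3)) = 15
Sum = 27

27


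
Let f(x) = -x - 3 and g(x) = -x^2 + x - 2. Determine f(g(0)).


g(0) = -2
f(-2) = -1

-1


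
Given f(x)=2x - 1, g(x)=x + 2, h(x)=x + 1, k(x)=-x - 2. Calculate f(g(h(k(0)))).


k(0) = -2
h(-2) = -1
g(-1) = 1
f(1) = 1

1


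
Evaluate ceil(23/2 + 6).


18


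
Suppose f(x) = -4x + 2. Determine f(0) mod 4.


2


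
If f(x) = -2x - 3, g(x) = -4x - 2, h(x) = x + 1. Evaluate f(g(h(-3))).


h(-3) = -2
g(-2) = 6
f(6) = -15

-15


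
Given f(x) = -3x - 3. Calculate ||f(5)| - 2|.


16


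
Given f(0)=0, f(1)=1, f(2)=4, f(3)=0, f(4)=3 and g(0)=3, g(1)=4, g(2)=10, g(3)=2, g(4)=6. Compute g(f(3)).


f(3) = 0
g(0) = 3

3


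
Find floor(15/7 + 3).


15/7 = 2.1429
2.1429 + 3 = 5.1429
floor(5.1429) = 5

5


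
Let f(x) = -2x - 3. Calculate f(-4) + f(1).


0


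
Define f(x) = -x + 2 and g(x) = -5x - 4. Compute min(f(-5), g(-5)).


f(-5) = 7
g(-5) = 21
min = 7

7


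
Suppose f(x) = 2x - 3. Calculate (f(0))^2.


9


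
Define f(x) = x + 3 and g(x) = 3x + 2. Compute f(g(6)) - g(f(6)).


f(g(6)) = 23
g(f(6)) = 29
Difference = -6

-6


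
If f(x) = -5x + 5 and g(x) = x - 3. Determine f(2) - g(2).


f(2) = -5
g(2) = -1
Difference = -4

-4


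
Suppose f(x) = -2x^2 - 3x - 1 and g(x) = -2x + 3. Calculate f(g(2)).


g(2) = -1
f(-1) = (-2)*(-1)^2 - 3*(-1) - 1 = 0

0


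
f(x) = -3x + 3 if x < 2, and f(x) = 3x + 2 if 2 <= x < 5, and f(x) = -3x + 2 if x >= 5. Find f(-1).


-1 satisfies x < 2
f(-1) = 6

6


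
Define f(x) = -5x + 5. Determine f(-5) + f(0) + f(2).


30


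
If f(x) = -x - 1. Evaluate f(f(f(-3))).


f(-3) = 2
f(2) = -3
f(-3) = 2

2


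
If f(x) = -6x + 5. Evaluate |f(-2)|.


f(-2) = 17
|17| = 17

17


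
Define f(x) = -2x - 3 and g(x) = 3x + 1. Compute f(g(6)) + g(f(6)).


-85


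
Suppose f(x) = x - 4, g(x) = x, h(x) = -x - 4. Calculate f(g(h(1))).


-9


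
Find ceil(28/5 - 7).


28/5 = 5.6
5.6 - 7 = -1.4
ceil(-1.4) = -1

-1


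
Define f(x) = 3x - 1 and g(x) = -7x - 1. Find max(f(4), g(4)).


11


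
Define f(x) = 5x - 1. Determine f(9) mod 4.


0


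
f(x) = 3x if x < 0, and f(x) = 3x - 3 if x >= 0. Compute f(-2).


-2 satisfies x < 0
f(-2) = -6

-6


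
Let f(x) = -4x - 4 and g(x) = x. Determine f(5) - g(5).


-29


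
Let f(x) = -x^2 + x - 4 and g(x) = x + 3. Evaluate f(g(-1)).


g(-1) = 2
f(2) = (-1)*(2)^2 + 1*(2) - 4 = -6

-6


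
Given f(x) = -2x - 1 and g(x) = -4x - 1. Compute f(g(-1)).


g(-1) = 3
f(3) = -7

-7


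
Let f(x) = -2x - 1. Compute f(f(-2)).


f(-2) = 3
f(3) = -7

-7


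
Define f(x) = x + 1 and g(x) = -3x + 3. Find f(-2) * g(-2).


-9


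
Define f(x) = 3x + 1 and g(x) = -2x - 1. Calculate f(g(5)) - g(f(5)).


f(g(5)) = -32
g(f(5)) = -33
Difference = 1

1


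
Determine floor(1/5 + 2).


1/5 = 0.2
0.2 + 2 = 2.2
floor(2.2) = 2

2


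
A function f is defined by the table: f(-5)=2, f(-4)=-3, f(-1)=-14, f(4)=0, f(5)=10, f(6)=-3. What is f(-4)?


Reading from the table at x = -4

-3


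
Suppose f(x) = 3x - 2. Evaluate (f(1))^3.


f(1) = 1
(1)^3 = 1

1


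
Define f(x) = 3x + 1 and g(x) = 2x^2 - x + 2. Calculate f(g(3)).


g(3) = 17
f(17) = 52

52


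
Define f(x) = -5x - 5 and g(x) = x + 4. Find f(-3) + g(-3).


f(-3) = 10
g(-3) = 1
Sum = 11

11


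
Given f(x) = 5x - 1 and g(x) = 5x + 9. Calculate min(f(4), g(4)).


f(4) = 19
g(4) = 29
min = 19

19


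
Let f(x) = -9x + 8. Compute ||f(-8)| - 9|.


f(-8) = 80
|80| = 80
|80 - 9| = 71

71


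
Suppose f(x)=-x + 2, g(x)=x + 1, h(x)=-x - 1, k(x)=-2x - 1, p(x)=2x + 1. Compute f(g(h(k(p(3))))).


p(3) = 7
k(7) = -15
h(-15) = 14
g(14) = 15
f(15) = -13

-13


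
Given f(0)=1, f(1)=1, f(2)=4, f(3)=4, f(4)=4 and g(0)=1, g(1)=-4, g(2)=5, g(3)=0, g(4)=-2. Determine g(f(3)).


f(3) = 4
g(4) = -2

-2


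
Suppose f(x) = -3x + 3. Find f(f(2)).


f(2) = -3
f(-3) = 12

12


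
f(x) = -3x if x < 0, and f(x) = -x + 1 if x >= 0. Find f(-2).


-2 satisfies x < 0
f(-2) = 6

6


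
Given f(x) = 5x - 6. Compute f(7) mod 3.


f(7) = 29
29 mod 3 = 2

2


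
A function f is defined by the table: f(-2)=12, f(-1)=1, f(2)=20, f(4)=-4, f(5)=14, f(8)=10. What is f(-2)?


Reading from the table at x = -2

12


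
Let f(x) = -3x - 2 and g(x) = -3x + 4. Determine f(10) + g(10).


f(10) = -32
g(10) = -26
Sum = -58

-58


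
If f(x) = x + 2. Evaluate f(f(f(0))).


6


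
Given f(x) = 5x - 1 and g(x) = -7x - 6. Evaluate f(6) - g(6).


f(6) = 29
g(6) = -48
Difference = 77

77


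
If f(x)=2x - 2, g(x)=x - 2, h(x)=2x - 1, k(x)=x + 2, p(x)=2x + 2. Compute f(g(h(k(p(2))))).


24


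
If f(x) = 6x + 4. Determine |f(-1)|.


f(-1) = -2
|-2| = 2

2


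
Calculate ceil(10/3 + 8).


10/3 = 3.3333
3.3333 + 8 = 11.3333
ceil(11.3333) = 12

12


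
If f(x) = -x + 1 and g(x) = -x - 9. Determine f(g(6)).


g(6) = -15
f(-15) = 16

16


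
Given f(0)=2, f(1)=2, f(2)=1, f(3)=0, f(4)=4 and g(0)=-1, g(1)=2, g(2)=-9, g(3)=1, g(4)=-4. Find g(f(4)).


f(4) = 4
g(4) = -4

-4


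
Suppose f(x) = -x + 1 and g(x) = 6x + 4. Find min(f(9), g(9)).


f(9) = -8
g(9) = 58
min = -8

-8


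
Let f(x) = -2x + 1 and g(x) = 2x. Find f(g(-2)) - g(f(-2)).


f(g(-2)) = 9
g(f(-2)) = 10
Difference = -1

-1


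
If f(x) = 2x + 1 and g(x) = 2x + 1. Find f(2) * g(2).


f(2) = 5
g(2) = 5
Product = 25

25


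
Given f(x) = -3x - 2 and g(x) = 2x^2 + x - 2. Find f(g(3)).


g(3) = 19
f(19) = -59

-59


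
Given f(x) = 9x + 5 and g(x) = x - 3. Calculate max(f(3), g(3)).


32


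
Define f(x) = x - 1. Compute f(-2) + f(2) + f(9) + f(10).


f(-2) = -3
f(2) = 1
f(9) = 8
f(10) = 9
Sum = 15

15


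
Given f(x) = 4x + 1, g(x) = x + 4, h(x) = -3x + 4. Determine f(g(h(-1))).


h(-1) = 7
g(7) = 11
f(11) = 45

45


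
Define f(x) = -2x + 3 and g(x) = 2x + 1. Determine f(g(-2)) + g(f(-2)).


f(g(-2)) = 9
g(f(-2)) = 15
Sum = 24

24


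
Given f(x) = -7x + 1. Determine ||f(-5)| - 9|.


27


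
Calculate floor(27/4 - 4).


27/4 = 6.75
6.75 - 4 = 2.75
floor(2.75) = 2

2


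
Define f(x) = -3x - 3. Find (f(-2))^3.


27


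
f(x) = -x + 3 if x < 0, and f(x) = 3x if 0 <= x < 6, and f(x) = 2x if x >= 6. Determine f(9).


9 satisfies x >= 6
f(9) = 18

18


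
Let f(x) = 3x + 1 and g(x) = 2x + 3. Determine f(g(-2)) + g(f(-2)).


f(g(-2)) = -2
g(f(-2)) = -7
Sum = -9

-9


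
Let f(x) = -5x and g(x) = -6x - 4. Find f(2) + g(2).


f(2) = -10
g(2) = -16
Sum = -26

-26


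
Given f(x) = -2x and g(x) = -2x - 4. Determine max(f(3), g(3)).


f(3) = -6
g(3) = -10
max = -6

-6


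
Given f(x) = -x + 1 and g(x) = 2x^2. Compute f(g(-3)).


g(-3) = 18
f(18) = -17

-17


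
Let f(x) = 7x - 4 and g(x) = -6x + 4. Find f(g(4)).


g(4) = -20
f(-20) = -144

-144


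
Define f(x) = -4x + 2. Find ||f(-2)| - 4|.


f(-2) = 10
|10| = 10
|10 - 4| = 6

6


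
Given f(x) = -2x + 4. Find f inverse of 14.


Solve -2x + 4 = 14
x = (14 - 4) / (-2) = -5

-5


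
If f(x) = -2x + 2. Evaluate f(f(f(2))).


f(2) = -2
f(-2) = 6
f(6) = -10

-10


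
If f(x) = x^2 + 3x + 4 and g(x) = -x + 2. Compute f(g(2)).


g(2) = 0
f(0) = 1*(0)^2 + 3*(0) + 4 = 4

4


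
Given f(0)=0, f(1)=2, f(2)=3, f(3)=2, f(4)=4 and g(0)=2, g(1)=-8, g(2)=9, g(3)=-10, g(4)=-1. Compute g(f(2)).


f(2) = 3
g(3) = -10

-10


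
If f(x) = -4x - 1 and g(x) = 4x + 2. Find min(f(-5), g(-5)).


f(-5) = 19
g(-5) = -18
min = -18

-18


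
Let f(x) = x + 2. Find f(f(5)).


f(5) = 7
f(7) = 9

9


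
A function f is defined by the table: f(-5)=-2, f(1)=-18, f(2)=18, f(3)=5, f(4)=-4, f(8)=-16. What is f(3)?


Reading from the table at x = 3

5


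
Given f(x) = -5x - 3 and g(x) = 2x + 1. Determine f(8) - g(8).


f(8) = -43
g(8) = 17
Difference = -60

-60


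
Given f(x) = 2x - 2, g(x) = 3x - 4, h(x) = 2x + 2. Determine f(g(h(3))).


h(3) = 8
g(8) = 20
f(20) = 38

38


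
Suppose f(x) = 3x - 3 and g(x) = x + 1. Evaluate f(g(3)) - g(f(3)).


f(g(3)) = 9
g(f(3)) = 7
Difference = 2

2


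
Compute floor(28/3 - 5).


28/3 = 9.3333
9.3333 - 5 = 4.3333
floor(4.3333) = 4

4


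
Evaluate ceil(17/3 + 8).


17/3 = 5.6667
5.6667 + 8 = 13.6667
ceil(13.6667) = 14

14


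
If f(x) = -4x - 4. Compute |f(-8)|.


f(-8) = 28
|28| = 28

28


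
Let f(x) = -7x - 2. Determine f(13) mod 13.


f(13) = -93
-93 mod 13 = 11

11


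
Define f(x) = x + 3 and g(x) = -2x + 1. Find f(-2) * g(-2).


f(-2) = 1
g(-2) = 5
Product = 5

5


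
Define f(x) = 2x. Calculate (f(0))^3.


f(0) = 0
(0)^3 = 0

0


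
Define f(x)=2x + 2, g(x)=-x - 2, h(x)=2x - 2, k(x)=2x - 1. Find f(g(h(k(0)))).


k(0) = -1
h(-1) = -4
g(-4) = 2
f(2) = 6

6


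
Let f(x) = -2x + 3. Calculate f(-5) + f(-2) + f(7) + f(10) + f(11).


f(-5) = 13
f(-2) = 7
f(7) = -11
f(10) = -17
f(11) = -19
Sum = -27

-27


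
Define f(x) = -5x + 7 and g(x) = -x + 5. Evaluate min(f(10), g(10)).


f(10) = -43
g(10) = -5
min = -43

-43


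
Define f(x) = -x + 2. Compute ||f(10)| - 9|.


f(10) = -8
|-8| = 8
|8 - 9| = 1

1


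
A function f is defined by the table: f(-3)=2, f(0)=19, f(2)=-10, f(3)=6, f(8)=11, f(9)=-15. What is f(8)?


Reading from the table at x = 8

11


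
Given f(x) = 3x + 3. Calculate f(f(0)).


f(0) = 3
f(3) = 12

12


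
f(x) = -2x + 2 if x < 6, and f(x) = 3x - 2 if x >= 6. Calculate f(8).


8 satisfies x >= 6
f(8) = 22

22


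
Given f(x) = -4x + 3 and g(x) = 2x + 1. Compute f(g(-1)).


g(-1) = -1
f(-1) = 7

7


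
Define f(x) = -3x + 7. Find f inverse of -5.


4


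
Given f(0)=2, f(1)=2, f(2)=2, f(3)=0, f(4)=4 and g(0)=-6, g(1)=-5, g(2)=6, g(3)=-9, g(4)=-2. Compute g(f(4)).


f(4) = 4
g(4) = -2

-2


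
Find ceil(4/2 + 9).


4/2 = 2
2 + 9 = 11
ceil(11) = 11

11


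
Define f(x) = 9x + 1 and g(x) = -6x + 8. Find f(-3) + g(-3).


f(-3) = -26
g(-3) = 26
Sum = 0

0


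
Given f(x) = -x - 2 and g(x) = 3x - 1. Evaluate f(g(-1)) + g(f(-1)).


f(g(-1)) = 2
g(f(-1)) = -4
Sum = -2

-2


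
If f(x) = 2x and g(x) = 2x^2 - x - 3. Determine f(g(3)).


g(3) = 12
f(12) = 24

24


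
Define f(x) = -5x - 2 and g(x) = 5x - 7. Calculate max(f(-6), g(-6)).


f(-6) = 28
g(-6) = -37
max = 28

28


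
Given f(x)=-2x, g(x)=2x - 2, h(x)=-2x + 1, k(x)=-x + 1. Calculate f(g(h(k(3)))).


k(3) = -2
h(-2) = 5
g(5) = 8
f(8) = -16

-16


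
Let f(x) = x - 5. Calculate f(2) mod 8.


f(2) = -3
-3 mod 8 = 5

5


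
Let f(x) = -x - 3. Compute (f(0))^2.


f(0) = -3
(-3)^2 = 9

9


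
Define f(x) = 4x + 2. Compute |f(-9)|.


f(-9) = -34
|-34| = 34

34


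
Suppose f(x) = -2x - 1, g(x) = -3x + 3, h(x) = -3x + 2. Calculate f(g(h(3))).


h(3) = -7
g(-7) = 24
f(24) = -49

-49


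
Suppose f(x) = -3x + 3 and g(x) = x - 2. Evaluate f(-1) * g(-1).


f(-1) = 6
g(-1) = -3
Product = -18

-18


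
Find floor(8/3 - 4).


-2


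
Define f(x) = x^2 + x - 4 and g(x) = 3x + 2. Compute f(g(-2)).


g(-2) = -4
f(-4) = 1*(-4)^2 + 1*(-4) - 4 = 8

8


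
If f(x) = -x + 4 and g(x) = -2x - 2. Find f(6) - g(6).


f(6) = -2
g(6) = -14
Difference = 12

12


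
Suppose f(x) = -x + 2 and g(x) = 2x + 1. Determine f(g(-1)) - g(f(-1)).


f(g(-1)) = 3
g(f(-1)) = 7
Difference = -4

-4


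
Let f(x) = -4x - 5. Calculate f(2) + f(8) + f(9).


f(2) = -13
f(8) = -37
f(9) = -41
Sum = -91

-91


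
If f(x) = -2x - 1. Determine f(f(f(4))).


-35


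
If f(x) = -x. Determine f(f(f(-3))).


f(-3) = 3
f(3) = -3
f(-3) = 3

3


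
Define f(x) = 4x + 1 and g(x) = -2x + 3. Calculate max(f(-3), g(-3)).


f(-3) = -11
g(-3) = 9
max = 9

9


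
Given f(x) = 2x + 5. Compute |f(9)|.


23


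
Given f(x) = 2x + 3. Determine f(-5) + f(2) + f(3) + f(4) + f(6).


f(-5) = -7
f(2) = 7
f(3) = 9
f(4) = 11
f(6) = 15
Sum = 35

35


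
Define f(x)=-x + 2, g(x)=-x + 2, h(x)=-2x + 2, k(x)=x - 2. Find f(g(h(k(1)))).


k(1) = -1
h(-1) = 4
g(4) = -2
f(-2) = 4

4


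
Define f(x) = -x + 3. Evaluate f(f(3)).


3


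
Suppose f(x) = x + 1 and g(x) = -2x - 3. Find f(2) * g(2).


f(2) = 3
g(2) = -7
Product = -21

-21


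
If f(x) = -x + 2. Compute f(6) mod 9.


f(6) = -4
-4 mod 9 = 5

5


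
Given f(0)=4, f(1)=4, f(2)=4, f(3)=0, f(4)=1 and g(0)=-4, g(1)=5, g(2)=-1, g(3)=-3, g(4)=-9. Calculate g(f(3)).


f(3) = 0
g(0) = -4

-4
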